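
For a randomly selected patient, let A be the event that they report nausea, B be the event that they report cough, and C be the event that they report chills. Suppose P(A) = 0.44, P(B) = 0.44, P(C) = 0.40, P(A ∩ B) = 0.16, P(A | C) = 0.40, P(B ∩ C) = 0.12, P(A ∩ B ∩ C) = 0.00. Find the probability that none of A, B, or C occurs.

0.16

P(A ∩ C) = P(C)·P(A|C) = 0.40 × 0.40 = 0.16
P(A ∪ B ∪ C) = 0.44 + 0.44 + 0.40 − 0.16 − 0.16 − 0.12 + 0.00 = 0.84
P(none) = 1 − 0.84 = 0.16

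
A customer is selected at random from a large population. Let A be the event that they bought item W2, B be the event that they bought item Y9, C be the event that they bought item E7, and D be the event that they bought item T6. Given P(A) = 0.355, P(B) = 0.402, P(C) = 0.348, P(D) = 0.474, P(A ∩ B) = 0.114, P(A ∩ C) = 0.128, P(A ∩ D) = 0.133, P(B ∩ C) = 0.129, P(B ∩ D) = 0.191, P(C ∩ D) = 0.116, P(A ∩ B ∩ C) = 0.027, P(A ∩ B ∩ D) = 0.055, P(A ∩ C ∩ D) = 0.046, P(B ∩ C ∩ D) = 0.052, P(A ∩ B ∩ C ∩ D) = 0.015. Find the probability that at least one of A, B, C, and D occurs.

0.933

By inclusion–exclusion:
P(A ∪ B ∪ C ∪ D) = 0.355 + 0.402 + 0.348 + 0.474 − 0.114 − 0.128 − 0.133 − 0.129 − 0.191 − 0.116 + 0.027 + 0.055 + 0.046 + 0.052 − 0.015 = 0.933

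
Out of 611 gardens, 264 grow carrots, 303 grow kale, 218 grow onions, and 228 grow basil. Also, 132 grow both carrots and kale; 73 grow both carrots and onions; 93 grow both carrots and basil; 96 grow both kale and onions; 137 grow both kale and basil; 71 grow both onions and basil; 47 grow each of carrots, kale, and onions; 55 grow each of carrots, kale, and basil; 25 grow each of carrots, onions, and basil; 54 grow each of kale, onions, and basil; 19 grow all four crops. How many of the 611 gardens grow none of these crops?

38

By inclusion-exclusion,
N(≥1) = 264 + 303 + 218 + 228 − 132 − 73 − 93 − 96 − 137 − 71 + 47 + 55 + 25 + 54 − 19 = 573
None: 611 − 573 = 38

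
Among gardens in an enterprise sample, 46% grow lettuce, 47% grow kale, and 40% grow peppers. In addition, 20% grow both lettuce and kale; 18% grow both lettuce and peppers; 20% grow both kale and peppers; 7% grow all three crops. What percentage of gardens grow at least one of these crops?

82%

Using inclusion–exclusion:
P(union) = 46 + 47 + 40 − 20 − 18 − 20 + 7 = 82%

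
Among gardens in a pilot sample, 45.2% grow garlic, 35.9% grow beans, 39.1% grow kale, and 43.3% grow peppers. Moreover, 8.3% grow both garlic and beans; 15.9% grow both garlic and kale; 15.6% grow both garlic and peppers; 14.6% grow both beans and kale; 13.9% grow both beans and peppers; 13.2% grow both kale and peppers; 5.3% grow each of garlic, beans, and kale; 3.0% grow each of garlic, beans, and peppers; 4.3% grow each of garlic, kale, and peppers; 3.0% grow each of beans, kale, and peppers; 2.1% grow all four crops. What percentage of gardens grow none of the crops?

P(union) = 45.2 + 35.9 + 39.1 + 43.3 − 8.3 − 15.9 − 15.6 − 14.6 − 13.9 − 13.2 + 5.3 + 3.0 + 4.3 + 3.0 − 2.1 = 95.5%
P(none) = 100% − 95.5% = 4.5%

4.5%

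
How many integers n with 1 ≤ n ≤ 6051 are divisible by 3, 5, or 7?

3285

Inclusion–exclusion gives
2017 + 1210 + 864 − 403 − 288 − 172 + 57 = 3285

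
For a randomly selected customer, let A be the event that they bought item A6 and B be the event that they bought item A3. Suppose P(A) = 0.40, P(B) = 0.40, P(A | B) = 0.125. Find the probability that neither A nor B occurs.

P(A ∩ B) = P(B)·P(A|B) = 0.40 × 0.125 = 0.05
P(A ∪ B) = 0.40 + 0.40 − 0.05 = 0.75
P(none) = 1 − 0.75 = 0.25

0.25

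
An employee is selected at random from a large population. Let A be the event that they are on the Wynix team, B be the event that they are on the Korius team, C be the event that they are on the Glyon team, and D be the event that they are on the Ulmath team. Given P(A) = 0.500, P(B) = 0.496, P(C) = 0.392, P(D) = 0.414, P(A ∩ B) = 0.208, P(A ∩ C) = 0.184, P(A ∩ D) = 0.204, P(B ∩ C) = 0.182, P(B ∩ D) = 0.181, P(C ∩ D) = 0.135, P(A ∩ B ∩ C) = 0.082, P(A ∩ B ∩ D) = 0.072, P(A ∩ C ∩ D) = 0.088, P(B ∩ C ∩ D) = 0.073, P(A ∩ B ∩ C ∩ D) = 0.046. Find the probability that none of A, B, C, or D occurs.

P(A ∪ B ∪ C ∪ D) = 0.500 + 0.496 + 0.392 + 0.414 − 0.208 − 0.184 − 0.204 − 0.182 − 0.181 − 0.135 + 0.082 + 0.072 + 0.088 + 0.073 − 0.046 = 0.977
P(none) = 1 − 0.977 = 0.023

0.023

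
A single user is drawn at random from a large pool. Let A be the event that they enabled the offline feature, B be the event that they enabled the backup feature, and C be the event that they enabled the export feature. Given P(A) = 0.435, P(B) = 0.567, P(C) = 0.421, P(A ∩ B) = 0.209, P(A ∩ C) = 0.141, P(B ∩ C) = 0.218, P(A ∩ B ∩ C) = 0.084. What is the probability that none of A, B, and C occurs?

Inclusion–exclusion gives
P(A ∪ B ∪ C) = 0.435 + 0.567 + 0.421 − 0.209 − 0.141 − 0.218 + 0.084 = 0.939
P(none) = 1 − 0.939 = 0.061

0.061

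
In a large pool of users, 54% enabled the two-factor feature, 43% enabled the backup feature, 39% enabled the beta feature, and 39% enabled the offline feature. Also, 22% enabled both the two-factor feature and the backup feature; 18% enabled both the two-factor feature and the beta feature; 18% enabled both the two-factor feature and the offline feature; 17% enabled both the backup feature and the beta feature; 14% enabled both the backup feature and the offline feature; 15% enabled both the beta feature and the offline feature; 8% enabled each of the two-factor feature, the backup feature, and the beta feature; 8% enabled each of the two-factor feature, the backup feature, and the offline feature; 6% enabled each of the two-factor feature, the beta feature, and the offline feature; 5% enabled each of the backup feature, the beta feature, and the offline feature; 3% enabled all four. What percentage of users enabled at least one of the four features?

Inclusion–exclusion gives
P(union) = 54 + 43 + 39 + 39 − 22 − 18 − 18 − 17 − 14 − 15 + 8 + 8 + 6 + 5 − 3 = 95%

95%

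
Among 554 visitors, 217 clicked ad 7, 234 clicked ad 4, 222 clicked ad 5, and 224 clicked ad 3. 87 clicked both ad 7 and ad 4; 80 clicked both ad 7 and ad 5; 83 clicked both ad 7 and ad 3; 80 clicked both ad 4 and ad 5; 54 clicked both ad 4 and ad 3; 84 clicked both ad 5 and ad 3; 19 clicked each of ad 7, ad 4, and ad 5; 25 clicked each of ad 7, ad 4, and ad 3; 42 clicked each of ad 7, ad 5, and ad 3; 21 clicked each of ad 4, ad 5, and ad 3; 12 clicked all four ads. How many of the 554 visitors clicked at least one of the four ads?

N(≥1) = 217 + 234 + 222 + 224 − 87 − 80 − 83 − 80 − 54 − 84 + 19 + 25 + 42 + 21 − 12 = 524

524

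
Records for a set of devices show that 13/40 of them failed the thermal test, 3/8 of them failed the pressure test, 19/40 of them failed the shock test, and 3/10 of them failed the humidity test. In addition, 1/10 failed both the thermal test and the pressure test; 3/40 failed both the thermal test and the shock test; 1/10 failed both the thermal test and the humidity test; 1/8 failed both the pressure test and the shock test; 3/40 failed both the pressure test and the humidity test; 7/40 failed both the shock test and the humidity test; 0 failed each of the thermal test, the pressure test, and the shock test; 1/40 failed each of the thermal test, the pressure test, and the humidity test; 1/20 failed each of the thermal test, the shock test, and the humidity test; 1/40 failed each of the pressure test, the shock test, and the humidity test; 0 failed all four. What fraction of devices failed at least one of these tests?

37/40

By inclusion–exclusion:
P(≥1) = 13/40 + 3/8 + 19/40 + 3/10 − 1/10 − 3/40 − 1/10 − 1/8 − 3/40 − 7/40 + 0 + 1/40 + 1/20 + 1/40 − 0 = 37/40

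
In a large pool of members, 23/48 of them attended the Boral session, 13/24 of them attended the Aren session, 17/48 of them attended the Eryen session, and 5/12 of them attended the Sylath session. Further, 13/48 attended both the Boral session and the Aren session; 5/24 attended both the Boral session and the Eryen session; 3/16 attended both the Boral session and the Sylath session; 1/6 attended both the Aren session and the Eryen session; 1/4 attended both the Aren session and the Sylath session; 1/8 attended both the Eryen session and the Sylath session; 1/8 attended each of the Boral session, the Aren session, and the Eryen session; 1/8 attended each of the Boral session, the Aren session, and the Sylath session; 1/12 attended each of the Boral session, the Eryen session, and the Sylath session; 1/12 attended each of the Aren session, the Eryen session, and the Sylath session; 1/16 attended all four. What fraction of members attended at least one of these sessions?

15/16

By inclusion–exclusion:
P(≥1) = 23/48 + 13/24 + 17/48 + 5/12 − 13/48 − 5/24 − 3/16 − 1/6 − 1/4 − 1/8 + 1/8 + 1/8 + 1/12 + 1/12 − 1/16 = 15/16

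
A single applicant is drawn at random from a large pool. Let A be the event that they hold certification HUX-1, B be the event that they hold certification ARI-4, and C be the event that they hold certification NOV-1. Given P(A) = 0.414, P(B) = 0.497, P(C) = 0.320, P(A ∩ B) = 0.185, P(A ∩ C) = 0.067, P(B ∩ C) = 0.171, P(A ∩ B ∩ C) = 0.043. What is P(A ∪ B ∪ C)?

P(A ∪ B ∪ C) = 0.414 + 0.497 + 0.320 − 0.185 − 0.067 − 0.171 + 0.043 = 0.851

0.851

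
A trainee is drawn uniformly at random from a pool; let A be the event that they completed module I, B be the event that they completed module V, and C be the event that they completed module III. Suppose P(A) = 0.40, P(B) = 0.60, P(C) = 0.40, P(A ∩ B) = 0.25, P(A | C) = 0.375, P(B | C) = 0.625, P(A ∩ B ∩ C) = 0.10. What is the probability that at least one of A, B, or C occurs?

0.85

P(A ∩ C) = P(C)·P(A|C) = 0.40 × 0.375 = 0.15
P(B ∩ C) = P(C)·P(B|C) = 0.40 × 0.625 = 0.25
By inclusion-exclusion,
P(A ∪ B ∪ C) = 0.40 + 0.60 + 0.40 − 0.25 − 0.15 − 0.25 + 0.10 = 0.85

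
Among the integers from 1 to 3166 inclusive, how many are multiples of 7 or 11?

698

Inclusion–exclusion gives
⌊3166/7⌋ + ⌊3166/11⌋ − ⌊3166/77⌋ = 452 + 287 − 41 = 698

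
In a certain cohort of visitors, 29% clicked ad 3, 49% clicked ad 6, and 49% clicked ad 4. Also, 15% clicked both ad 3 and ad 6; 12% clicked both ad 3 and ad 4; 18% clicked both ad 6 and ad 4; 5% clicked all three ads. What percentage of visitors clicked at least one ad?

87%

P(at least one) = 29 + 49 + 49 − 15 − 12 − 18 + 5 = 87%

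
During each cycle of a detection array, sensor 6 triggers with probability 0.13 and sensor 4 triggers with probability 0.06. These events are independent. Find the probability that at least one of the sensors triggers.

0.1822

P(none) = (1 − 0.13) × (1 − 0.06) = 0.87 × 0.94 = 0.8178
P(at least one) = 1 − 0.8178 = 0.1822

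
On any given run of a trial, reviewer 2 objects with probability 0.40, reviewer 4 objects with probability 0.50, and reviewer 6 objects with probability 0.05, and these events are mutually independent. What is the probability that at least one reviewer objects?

Independence gives P(none) = ∏(1 − pᵢ).
P(none) = (1 − 0.40) × (1 − 0.50) × (1 − 0.05) = 0.60 × 0.50 × 0.95 = 0.285
P(at least one) = 1 − 0.285 = 0.715

0.715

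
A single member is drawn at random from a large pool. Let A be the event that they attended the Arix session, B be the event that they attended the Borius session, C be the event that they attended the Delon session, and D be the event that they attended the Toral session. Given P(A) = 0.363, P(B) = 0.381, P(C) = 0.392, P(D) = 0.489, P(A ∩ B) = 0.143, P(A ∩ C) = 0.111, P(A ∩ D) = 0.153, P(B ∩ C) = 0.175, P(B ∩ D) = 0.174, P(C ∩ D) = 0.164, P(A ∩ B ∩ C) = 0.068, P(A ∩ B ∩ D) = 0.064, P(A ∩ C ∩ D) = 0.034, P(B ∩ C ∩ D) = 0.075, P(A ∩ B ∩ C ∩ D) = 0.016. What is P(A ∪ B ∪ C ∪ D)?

0.930

By inclusion–exclusion:
P(A ∪ B ∪ C ∪ D) = 0.363 + 0.381 + 0.392 + 0.489 − 0.143 − 0.111 − 0.153 − 0.175 − 0.174 − 0.164 + 0.068 + 0.064 + 0.034 + 0.075 − 0.016 = 0.930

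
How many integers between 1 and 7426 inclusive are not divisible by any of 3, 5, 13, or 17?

3441

Inclusion–exclusion gives
2475 + 1485 + 571 + 436 − 495 − 190 − 145 − 114 − 87 − 33 + 38 + 29 + 11 + 6 − 2 = 3985
7426 − 3985 = 3441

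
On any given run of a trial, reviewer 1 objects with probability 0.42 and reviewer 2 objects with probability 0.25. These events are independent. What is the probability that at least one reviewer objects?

P(none) = (1 − 0.42) × (1 − 0.25) = 0.58 × 0.75 = 0.435
P(at least one) = 1 − 0.435 = 0.565

0.565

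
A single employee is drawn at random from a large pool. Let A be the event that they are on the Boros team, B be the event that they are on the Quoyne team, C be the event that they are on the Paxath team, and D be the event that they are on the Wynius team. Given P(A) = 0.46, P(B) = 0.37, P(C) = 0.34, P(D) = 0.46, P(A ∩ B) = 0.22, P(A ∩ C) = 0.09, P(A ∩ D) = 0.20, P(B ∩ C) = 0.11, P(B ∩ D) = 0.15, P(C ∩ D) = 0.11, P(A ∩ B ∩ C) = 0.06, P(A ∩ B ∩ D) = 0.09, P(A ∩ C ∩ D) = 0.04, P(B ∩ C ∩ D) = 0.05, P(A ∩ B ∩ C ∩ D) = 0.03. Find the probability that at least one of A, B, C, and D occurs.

By inclusion-exclusion,
P(A ∪ B ∪ C ∪ D) = 0.46 + 0.37 + 0.34 + 0.46 − 0.22 − 0.09 − 0.20 − 0.11 − 0.15 − 0.11 + 0.06 + 0.09 + 0.04 + 0.05 − 0.03 = 0.96

0.96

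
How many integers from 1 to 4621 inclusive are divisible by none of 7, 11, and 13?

⌊4621/7⌋ + ⌊4621/11⌋ + ⌊4621/13⌋ − ⌊4621/77⌋ − ⌊4621/91⌋ − ⌊4621/143⌋ + ⌊4621/1001⌋ = 660 + 420 + 355 − 60 − 50 − 32 + 4 = 1297
4621 − 1297 = 3324

3324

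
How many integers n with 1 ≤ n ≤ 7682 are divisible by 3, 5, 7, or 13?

4440

Inclusion–exclusion gives
floor(7682/3) + floor(7682/5) + floor(7682/7) + floor(7682/13) − floor(7682/15) − floor(7682/21) − floor(7682/39) − floor(7682/35) − floor(7682/65) − floor(7682/91) + floor(7682/105) + floor(7682/195) + floor(7682/273) + floor(7682/455) − floor(7682/1365) = 2560 + 1536 + 1097 + 590 − 512 − 365 − 196 − 219 − 118 − 84 + 73 + 39 + 28 + 16 − 5 = 4440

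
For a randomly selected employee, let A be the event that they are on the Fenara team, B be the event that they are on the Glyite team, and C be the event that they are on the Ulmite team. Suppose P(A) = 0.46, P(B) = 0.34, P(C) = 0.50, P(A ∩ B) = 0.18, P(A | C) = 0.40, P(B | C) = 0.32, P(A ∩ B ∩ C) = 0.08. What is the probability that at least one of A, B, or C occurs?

0.84

P(A ∩ C) = P(C)·P(A|C) = 0.50 × 0.40 = 0.20
P(B ∩ C) = P(C)·P(B|C) = 0.50 × 0.32 = 0.16
Inclusion–exclusion gives
P(A ∪ B ∪ C) = 0.46 + 0.34 + 0.50 − 0.18 − 0.20 − 0.16 + 0.08 = 0.84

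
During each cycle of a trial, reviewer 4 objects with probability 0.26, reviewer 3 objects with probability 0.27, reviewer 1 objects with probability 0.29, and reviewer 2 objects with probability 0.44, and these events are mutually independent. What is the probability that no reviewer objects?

0.21478352

P(none) = (1 − 0.26) × (1 − 0.27) × (1 − 0.29) × (1 − 0.44) = 0.74 × 0.73 × 0.71 × 0.56 = 0.21478352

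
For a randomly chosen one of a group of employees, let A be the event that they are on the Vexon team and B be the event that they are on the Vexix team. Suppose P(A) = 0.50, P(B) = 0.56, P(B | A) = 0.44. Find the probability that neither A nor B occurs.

0.16

P(A ∩ B) = P(A)·P(B|A) = 0.50 × 0.44 = 0.22
Inclusion–exclusion gives
P(A ∪ B) = 0.50 + 0.56 − 0.22 = 0.84
P(none) = 1 − 0.84 = 0.16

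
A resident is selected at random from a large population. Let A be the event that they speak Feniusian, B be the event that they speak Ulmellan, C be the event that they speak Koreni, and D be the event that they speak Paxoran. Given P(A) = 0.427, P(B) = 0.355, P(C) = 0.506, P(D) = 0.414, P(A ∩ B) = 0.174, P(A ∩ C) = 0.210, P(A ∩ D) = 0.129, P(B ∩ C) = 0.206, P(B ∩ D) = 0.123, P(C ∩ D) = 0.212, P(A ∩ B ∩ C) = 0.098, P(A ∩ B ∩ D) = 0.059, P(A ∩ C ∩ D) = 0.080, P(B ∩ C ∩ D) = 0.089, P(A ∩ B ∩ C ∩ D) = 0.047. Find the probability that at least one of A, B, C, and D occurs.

0.927

By inclusion-exclusion,
P(A ∪ B ∪ C ∪ D) = 0.427 + 0.355 + 0.506 + 0.414 − 0.174 − 0.210 − 0.129 − 0.206 − 0.123 − 0.212 + 0.098 + 0.059 + 0.080 + 0.089 − 0.047 = 0.927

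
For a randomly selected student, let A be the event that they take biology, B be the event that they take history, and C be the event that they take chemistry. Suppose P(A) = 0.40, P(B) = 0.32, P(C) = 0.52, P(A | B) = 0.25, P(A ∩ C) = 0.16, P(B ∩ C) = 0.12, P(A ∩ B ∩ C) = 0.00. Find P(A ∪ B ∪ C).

0.88

P(A ∩ B) = P(B)·P(A|B) = 0.32 × 0.25 = 0.08
By inclusion-exclusion,
P(A ∪ B ∪ C) = 0.40 + 0.32 + 0.52 − 0.08 − 0.16 − 0.12 + 0.00 = 0.88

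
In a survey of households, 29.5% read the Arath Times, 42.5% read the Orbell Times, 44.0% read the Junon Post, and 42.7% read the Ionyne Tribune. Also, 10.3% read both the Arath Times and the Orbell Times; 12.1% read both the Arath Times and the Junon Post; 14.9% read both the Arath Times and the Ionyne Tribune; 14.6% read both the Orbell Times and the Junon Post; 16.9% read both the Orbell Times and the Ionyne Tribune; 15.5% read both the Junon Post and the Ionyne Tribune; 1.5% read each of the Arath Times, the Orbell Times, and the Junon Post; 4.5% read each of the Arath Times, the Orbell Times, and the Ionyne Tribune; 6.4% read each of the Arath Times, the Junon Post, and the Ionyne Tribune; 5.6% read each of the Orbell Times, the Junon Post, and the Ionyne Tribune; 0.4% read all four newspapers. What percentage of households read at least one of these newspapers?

92.0%

P(≥1) = 29.5 + 42.5 + 44.0 + 42.7 − 10.3 − 12.1 − 14.9 − 14.6 − 16.9 − 15.5 + 1.5 + 4.5 + 6.4 + 5.6 − 0.4 = 92.0%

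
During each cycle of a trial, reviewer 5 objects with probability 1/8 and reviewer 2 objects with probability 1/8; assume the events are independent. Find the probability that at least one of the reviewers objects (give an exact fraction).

15/64

P(none) = (1 − 1/8) × (1 − 1/8) = 7/8 × 7/8 = 49/64
P(at least one) = 1 − 49/64 = 15/64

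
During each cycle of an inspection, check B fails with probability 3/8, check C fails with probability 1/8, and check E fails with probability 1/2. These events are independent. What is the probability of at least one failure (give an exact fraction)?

Independence gives P(none) = ∏(1 − pᵢ).
P(none) = (1 − 3/8) × (1 − 1/8) × (1 − 1/2) = 5/8 × 7/8 × 1/2 = 35/128
P(at least one) = 1 − 35/128 = 93/128

93/128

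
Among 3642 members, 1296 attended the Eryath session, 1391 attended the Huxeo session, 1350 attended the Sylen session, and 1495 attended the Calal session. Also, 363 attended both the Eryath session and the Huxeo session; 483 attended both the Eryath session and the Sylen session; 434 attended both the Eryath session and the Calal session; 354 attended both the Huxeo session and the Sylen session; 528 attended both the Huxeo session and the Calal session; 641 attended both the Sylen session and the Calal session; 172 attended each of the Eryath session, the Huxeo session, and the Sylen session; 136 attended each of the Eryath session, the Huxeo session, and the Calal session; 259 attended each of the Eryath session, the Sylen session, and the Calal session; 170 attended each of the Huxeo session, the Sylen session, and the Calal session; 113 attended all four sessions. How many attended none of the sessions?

289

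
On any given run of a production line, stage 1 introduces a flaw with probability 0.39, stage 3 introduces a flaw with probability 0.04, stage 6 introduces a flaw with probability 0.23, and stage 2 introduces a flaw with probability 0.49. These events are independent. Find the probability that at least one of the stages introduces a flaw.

P(none) = (1 − 0.39) × (1 − 0.04) × (1 − 0.23) × (1 − 0.49) = 0.61 × 0.96 × 0.77 × 0.51 = 0.22996512
P(at least one) = 1 − 0.22996512 = 0.77003488

0.77003488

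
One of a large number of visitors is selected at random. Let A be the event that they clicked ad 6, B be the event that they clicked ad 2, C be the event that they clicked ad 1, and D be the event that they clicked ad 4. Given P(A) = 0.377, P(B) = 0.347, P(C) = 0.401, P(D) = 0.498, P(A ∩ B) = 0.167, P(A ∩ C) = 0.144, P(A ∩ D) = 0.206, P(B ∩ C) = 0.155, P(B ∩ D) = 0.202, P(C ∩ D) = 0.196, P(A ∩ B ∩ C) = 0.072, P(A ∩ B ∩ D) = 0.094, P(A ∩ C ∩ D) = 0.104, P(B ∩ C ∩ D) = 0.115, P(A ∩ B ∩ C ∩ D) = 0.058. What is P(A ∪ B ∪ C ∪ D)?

P(A ∪ B ∪ C ∪ D) = 0.377 + 0.347 + 0.401 + 0.498 − 0.167 − 0.144 − 0.206 − 0.155 − 0.202 − 0.196 + 0.072 + 0.094 + 0.104 + 0.115 − 0.058 = 0.880

0.880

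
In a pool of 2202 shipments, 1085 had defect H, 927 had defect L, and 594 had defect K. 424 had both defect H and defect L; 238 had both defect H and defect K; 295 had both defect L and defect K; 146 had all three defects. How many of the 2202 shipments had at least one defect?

1795

By inclusion-exclusion,
|union| = 1085 + 927 + 594 − 424 − 238 − 295 + 146 = 1795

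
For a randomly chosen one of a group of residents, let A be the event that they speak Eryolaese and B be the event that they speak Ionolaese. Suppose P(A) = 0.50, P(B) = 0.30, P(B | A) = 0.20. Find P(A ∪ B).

P(A ∩ B) = P(A)·P(B|A) = 0.50 × 0.20 = 0.10
Apply inclusion-exclusion:
P(A ∪ B) = 0.50 + 0.30 − 0.10 = 0.70

0.70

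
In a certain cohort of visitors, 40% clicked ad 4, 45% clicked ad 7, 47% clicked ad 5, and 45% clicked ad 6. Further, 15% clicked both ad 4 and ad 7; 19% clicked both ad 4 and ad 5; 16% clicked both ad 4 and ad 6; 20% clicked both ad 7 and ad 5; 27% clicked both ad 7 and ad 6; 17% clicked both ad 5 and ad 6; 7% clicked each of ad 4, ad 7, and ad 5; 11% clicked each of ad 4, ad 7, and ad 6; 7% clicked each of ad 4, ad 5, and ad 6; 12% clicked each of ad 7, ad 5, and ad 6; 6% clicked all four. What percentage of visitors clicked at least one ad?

By inclusion-exclusion,
P(≥1) = 40 + 45 + 47 + 45 − 15 − 19 − 16 − 20 − 27 − 17 + 7 + 11 + 7 + 12 − 6 = 94%

94%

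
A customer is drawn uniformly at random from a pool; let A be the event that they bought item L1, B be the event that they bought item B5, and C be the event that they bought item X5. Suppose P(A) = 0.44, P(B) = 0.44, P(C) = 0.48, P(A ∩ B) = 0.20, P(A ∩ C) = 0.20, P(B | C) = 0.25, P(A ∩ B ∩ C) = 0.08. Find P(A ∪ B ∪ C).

P(B ∩ C) = P(C)·P(B|C) = 0.48 × 0.25 = 0.12
By inclusion–exclusion:
P(A ∪ B ∪ C) = 0.44 + 0.44 + 0.48 − 0.20 − 0.20 − 0.12 + 0.08 = 0.92

0.92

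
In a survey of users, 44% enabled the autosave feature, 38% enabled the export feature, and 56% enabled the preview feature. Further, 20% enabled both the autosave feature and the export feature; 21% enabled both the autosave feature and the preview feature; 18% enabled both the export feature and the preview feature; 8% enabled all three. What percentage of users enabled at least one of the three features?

87%

By inclusion-exclusion,
P(at least one) = 44 + 38 + 56 − 20 − 21 − 18 + 8 = 87%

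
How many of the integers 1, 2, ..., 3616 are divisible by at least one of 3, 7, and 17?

1671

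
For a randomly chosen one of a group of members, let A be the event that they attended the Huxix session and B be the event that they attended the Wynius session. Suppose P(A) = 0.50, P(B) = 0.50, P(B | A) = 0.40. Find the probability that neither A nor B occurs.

0.20

P(A ∩ B) = P(A)·P(B|A) = 0.50 × 0.40 = 0.20
P(A ∪ B) = 0.50 + 0.50 − 0.20 = 0.80
P(none) = 1 − 0.80 = 0.20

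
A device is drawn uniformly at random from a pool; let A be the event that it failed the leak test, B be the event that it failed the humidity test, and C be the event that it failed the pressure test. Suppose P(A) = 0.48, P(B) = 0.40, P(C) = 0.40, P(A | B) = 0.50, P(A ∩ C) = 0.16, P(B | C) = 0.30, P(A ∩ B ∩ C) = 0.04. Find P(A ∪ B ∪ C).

0.84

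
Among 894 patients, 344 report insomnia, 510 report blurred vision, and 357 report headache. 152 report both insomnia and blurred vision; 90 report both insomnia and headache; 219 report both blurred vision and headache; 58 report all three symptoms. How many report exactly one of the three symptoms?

463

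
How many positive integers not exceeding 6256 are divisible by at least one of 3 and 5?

2919

By inclusion–exclusion:
⌊6256/3⌋ + ⌊6256/5⌋ − ⌊6256/15⌋ = 2085 + 1251 − 417 = 2919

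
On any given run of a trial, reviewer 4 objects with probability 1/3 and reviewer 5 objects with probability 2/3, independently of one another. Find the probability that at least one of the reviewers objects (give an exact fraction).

7/9

P(none) = (1 − 1/3) × (1 − 2/3) = 2/3 × 1/3 = 2/9
P(at least one) = 1 − 2/9 = 7/9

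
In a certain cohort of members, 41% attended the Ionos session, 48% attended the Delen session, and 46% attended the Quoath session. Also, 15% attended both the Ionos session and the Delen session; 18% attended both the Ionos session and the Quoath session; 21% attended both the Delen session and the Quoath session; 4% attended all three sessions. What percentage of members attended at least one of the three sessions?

85%

By inclusion-exclusion,
P(at least one) = 41 + 48 + 46 − 15 − 18 − 21 + 4 = 85%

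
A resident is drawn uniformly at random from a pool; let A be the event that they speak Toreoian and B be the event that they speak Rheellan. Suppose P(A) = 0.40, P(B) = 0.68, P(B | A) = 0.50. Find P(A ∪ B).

P(A ∩ B) = P(A)·P(B|A) = 0.40 × 0.50 = 0.20
By inclusion-exclusion,
P(A ∪ B) = 0.40 + 0.68 − 0.20 = 0.88

0.88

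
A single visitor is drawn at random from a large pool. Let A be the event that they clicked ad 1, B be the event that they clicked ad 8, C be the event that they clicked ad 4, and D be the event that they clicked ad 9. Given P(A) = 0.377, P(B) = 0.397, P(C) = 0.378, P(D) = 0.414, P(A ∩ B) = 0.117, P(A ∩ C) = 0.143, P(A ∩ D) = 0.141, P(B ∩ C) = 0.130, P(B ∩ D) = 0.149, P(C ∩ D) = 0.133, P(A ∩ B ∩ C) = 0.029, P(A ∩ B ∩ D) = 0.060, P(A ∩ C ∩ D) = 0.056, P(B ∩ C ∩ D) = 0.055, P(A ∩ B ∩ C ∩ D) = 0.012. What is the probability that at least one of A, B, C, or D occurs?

P(A ∪ B ∪ C ∪ D) = 0.377 + 0.397 + 0.378 + 0.414 − 0.117 − 0.143 − 0.141 − 0.130 − 0.149 − 0.133 + 0.029 + 0.060 + 0.056 + 0.055 − 0.012 = 0.941

0.941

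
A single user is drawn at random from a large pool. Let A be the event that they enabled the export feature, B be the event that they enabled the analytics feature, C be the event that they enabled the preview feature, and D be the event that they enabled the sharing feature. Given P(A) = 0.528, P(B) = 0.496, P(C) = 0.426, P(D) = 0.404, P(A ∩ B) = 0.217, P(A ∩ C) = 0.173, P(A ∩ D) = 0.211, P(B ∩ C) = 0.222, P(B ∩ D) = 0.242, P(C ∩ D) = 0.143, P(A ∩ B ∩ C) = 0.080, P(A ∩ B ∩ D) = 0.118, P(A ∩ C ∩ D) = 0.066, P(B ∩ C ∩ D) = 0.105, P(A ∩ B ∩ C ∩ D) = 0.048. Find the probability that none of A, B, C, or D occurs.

P(A ∪ B ∪ C ∪ D) = 0.528 + 0.496 + 0.426 + 0.404 − 0.217 − 0.173 − 0.211 − 0.222 − 0.242 − 0.143 + 0.080 + 0.118 + 0.066 + 0.105 − 0.048 = 0.967
P(none) = 1 − 0.967 = 0.033

0.033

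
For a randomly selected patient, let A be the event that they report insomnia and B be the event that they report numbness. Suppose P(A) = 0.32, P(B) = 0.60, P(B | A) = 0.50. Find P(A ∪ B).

P(A ∩ B) = P(A)·P(B|A) = 0.32 × 0.50 = 0.16
P(A ∪ B) = 0.32 + 0.60 − 0.16 = 0.76

0.76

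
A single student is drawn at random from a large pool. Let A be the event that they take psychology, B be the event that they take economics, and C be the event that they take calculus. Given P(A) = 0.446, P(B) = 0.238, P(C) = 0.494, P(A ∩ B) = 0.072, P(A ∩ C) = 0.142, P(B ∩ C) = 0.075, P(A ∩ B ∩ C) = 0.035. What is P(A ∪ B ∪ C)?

0.924

Apply inclusion-exclusion:
P(A ∪ B ∪ C) = 0.446 + 0.238 + 0.494 − 0.072 − 0.142 − 0.075 + 0.035 = 0.924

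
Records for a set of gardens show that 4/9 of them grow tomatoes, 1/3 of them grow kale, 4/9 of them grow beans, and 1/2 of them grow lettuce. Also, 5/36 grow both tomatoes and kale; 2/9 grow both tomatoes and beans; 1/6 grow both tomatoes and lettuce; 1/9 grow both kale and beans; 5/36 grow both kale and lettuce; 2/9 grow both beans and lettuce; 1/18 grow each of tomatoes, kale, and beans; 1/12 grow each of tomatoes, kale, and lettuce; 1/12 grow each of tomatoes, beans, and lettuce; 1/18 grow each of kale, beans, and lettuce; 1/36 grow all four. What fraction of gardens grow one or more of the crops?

P(union) = 4/9 + 1/3 + 4/9 + 1/2 − 5/36 − 2/9 − 1/6 − 1/9 − 5/36 − 2/9 + 1/18 + 1/12 + 1/12 + 1/18 − 1/36 = 35/36

35/36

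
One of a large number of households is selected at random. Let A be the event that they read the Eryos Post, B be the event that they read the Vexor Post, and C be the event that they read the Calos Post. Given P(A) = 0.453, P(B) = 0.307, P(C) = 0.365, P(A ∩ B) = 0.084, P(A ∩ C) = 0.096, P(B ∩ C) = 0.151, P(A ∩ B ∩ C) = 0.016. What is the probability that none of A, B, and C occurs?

Using inclusion–exclusion:
P(A ∪ B ∪ C) = 0.453 + 0.307 + 0.365 − 0.084 − 0.096 − 0.151 + 0.016 = 0.810
P(none) = 1 − 0.810 = 0.190

0.190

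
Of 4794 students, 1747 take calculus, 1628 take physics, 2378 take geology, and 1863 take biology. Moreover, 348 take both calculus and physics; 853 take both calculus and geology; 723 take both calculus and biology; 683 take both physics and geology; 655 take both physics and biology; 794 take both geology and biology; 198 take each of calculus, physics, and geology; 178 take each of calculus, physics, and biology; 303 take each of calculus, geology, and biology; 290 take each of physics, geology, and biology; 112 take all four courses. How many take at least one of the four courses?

4417

Apply inclusion-exclusion:
|union| = 1747 + 1628 + 2378 + 1863 − 348 − 853 − 723 − 683 − 655 − 794 + 198 + 178 + 303 + 290 − 112 = 4417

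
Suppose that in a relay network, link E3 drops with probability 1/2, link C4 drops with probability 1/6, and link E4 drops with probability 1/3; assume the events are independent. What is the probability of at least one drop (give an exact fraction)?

Since the events are independent, P(none) is the product of the individual non-occurrence probabilities.
P(none) = (1 − 1/2) × (1 − 1/6) × (1 − 1/3) = 1/2 × 5/6 × 2/3 = 5/18
P(at least one) = 1 − 5/18 = 13/18

13/18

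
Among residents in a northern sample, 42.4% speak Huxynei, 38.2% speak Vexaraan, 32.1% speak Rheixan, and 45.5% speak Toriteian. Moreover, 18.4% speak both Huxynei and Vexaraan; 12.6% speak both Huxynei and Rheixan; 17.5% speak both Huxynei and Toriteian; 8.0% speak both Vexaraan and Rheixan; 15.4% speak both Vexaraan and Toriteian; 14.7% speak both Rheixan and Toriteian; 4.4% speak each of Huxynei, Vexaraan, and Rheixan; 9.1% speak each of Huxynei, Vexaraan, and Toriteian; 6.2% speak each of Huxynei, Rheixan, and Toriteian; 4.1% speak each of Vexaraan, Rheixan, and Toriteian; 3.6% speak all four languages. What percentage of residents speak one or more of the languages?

P(≥1) = 42.4 + 38.2 + 32.1 + 45.5 − 18.4 − 12.6 − 17.5 − 8.0 − 15.4 − 14.7 + 4.4 + 9.1 + 6.2 + 4.1 − 3.6 = 91.8%

91.8%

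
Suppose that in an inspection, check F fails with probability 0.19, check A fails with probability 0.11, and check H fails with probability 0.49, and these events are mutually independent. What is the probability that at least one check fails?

0.632341

Independence gives P(none) = ∏(1 − pᵢ).
P(none) = (1 − 0.19) × (1 − 0.11) × (1 − 0.49) = 0.81 × 0.89 × 0.51 = 0.367659
P(at least one) = 1 − 0.367659 = 0.632341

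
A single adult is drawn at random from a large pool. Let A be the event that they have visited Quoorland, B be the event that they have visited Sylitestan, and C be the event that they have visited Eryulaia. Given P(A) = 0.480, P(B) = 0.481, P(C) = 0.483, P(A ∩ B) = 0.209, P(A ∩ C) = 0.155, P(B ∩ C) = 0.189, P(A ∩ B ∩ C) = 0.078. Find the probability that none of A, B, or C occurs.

By inclusion–exclusion:
P(A ∪ B ∪ C) = 0.480 + 0.481 + 0.483 − 0.209 − 0.155 − 0.189 + 0.078 = 0.969
P(none) = 1 − 0.969 = 0.031

0.031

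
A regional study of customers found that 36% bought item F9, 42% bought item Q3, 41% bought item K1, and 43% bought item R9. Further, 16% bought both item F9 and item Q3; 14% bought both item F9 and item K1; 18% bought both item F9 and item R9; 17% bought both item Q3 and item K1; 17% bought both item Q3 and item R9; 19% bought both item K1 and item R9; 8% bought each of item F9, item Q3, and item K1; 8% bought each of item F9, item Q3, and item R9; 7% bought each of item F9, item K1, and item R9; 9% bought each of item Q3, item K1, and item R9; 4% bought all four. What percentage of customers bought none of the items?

Apply inclusion-exclusion:
P(union) = 36 + 42 + 41 + 43 − 16 − 14 − 18 − 17 − 17 − 19 + 8 + 8 + 7 + 9 − 4 = 89%
P(none) = 100% − 89% = 11%

11%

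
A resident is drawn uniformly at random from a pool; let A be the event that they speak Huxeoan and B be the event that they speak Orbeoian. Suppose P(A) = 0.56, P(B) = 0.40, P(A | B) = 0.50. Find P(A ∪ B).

0.76

P(A ∩ B) = P(B)·P(A|B) = 0.40 × 0.50 = 0.20
P(A ∪ B) = 0.56 + 0.40 − 0.20 = 0.76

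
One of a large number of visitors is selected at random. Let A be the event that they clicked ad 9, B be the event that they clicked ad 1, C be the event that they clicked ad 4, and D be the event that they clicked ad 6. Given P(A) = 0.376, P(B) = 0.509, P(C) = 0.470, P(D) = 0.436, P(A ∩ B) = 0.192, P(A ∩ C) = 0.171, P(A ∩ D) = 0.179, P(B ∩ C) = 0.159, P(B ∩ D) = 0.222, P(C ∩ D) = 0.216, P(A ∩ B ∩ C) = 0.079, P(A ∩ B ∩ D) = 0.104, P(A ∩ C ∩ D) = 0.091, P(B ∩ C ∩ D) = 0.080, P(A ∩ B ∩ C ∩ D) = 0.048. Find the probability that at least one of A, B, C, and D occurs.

Apply inclusion-exclusion:
P(A ∪ B ∪ C ∪ D) = 0.376 + 0.509 + 0.470 + 0.436 − 0.192 − 0.171 − 0.179 − 0.159 − 0.222 − 0.216 + 0.079 + 0.104 + 0.091 + 0.080 − 0.048 = 0.958

0.958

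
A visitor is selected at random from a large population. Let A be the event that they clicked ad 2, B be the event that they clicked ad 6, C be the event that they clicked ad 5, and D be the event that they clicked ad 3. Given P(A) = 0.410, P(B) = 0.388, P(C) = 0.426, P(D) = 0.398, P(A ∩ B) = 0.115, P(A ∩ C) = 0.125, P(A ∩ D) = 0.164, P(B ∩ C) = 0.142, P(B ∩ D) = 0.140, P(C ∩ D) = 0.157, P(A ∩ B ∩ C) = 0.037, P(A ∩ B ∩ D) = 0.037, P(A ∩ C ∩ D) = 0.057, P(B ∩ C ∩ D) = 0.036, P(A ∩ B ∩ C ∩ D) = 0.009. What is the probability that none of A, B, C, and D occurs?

0.063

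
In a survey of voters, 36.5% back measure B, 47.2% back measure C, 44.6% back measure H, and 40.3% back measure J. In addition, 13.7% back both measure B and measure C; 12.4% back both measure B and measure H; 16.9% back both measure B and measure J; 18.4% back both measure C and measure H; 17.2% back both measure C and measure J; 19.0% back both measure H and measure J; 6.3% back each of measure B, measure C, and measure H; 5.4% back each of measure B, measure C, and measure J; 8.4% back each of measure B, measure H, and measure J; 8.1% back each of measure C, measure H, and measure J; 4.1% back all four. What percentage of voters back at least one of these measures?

P(union) = 36.5 + 47.2 + 44.6 + 40.3 − 13.7 − 12.4 − 16.9 − 18.4 − 17.2 − 19.0 + 6.3 + 5.4 + 8.4 + 8.1 − 4.1 = 95.1%

95.1%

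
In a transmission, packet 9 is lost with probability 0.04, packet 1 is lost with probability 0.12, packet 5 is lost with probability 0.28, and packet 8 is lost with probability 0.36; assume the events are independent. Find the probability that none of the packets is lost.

0.38928384

P(none) = (1 − 0.04) × (1 − 0.12) × (1 − 0.28) × (1 − 0.36) = 0.96 × 0.88 × 0.72 × 0.64 = 0.38928384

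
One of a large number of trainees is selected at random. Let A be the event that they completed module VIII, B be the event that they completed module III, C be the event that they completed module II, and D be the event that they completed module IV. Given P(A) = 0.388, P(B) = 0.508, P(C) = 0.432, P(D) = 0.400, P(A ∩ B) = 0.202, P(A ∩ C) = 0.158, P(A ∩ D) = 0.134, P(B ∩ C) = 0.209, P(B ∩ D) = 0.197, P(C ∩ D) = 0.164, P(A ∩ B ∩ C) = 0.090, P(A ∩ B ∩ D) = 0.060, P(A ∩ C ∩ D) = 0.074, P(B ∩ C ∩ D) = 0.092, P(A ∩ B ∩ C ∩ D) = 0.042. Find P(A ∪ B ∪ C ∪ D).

P(A ∪ B ∪ C ∪ D) = 0.388 + 0.508 + 0.432 + 0.400 − 0.202 − 0.158 − 0.134 − 0.209 − 0.197 − 0.164 + 0.090 + 0.060 + 0.074 + 0.092 − 0.042 = 0.938

0.938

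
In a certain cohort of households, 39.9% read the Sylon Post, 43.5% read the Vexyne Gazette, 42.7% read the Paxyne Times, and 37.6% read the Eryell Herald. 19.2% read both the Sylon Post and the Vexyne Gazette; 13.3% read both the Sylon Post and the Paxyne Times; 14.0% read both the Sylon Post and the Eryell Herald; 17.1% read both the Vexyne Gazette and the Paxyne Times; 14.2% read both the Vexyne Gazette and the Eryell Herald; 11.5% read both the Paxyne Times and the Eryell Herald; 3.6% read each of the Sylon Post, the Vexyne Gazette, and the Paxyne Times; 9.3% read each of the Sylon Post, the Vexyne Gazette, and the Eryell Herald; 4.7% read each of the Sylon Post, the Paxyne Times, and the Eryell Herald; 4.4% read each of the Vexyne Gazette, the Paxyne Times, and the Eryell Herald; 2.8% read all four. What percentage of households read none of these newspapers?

6.4%

Apply inclusion-exclusion:
P(union) = 39.9 + 43.5 + 42.7 + 37.6 − 19.2 − 13.3 − 14.0 − 17.1 − 14.2 − 11.5 + 3.6 + 9.3 + 4.7 + 4.4 − 2.8 = 93.6%
P(none) = 100% − 93.6% = 6.4%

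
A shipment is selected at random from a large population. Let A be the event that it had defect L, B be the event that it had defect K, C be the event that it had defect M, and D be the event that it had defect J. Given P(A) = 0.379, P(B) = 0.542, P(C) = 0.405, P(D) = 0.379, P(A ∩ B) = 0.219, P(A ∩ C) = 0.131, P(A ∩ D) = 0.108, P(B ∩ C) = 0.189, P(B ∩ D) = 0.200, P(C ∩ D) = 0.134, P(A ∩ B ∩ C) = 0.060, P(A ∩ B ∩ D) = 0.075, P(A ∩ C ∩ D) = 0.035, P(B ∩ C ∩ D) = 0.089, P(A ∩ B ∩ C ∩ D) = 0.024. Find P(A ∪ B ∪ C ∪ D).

P(A ∪ B ∪ C ∪ D) = 0.379 + 0.542 + 0.405 + 0.379 − 0.219 − 0.131 − 0.108 − 0.189 − 0.200 − 0.134 + 0.060 + 0.075 + 0.035 + 0.089 − 0.024 = 0.959

0.959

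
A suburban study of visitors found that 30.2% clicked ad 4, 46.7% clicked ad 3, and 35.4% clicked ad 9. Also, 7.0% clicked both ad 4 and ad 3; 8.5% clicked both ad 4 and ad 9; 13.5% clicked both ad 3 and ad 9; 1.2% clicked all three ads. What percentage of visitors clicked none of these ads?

P(union) = 30.2 + 46.7 + 35.4 − 7.0 − 8.5 − 13.5 + 1.2 = 84.5%
P(none) = 100% − 84.5% = 15.5%

15.5%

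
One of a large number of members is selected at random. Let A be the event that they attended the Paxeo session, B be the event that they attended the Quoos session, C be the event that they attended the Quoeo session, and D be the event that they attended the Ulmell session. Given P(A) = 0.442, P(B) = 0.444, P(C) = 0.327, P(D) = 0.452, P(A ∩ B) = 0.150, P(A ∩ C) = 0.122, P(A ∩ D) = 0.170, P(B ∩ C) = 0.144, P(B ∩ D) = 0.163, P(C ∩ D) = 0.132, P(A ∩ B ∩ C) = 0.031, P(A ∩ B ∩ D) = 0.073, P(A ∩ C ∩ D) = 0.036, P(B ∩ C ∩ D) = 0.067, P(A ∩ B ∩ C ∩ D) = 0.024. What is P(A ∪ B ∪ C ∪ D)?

0.967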